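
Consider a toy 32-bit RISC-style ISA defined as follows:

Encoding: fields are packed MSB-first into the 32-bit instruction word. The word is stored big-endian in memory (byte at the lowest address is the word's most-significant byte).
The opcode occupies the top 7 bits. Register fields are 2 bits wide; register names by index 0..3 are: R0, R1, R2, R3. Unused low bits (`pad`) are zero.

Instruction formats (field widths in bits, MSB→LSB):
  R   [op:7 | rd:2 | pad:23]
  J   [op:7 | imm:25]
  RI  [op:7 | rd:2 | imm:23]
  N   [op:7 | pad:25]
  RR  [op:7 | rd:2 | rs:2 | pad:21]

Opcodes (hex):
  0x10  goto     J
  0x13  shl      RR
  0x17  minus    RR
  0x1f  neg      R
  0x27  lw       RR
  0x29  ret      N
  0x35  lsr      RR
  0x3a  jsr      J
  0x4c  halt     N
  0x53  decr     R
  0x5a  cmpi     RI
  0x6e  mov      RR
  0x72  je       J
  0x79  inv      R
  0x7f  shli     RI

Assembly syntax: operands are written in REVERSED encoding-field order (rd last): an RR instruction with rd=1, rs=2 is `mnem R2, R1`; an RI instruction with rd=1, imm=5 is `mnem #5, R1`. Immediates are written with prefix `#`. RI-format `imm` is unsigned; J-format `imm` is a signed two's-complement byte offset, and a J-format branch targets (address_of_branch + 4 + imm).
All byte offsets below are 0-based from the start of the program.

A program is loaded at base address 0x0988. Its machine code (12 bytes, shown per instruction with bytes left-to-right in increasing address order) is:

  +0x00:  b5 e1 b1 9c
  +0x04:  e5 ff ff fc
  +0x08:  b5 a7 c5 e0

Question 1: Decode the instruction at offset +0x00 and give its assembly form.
cmpi #6402460, R3

[00] b5 e1 b1 9c → 0xb5e1b19c
  opcode bits[31:25]=0x5a: cmpi/RI
  rd: (w>>23)&0x3=0x3 → R3
  imm: (w>>0)&0x7fffff=0x61b19c → #6402460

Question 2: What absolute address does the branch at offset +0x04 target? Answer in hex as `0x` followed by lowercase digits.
0x098c

[04] e5 ff ff fc → 0xe5fffffc
  top 7b → 0x72 → je [J]
  imm@[24:0]=0x1fffffc (s25→-4) ⇒ #-4
  target = base 0x0988 + off 0x04 + 4 + imm -4 = 0x098c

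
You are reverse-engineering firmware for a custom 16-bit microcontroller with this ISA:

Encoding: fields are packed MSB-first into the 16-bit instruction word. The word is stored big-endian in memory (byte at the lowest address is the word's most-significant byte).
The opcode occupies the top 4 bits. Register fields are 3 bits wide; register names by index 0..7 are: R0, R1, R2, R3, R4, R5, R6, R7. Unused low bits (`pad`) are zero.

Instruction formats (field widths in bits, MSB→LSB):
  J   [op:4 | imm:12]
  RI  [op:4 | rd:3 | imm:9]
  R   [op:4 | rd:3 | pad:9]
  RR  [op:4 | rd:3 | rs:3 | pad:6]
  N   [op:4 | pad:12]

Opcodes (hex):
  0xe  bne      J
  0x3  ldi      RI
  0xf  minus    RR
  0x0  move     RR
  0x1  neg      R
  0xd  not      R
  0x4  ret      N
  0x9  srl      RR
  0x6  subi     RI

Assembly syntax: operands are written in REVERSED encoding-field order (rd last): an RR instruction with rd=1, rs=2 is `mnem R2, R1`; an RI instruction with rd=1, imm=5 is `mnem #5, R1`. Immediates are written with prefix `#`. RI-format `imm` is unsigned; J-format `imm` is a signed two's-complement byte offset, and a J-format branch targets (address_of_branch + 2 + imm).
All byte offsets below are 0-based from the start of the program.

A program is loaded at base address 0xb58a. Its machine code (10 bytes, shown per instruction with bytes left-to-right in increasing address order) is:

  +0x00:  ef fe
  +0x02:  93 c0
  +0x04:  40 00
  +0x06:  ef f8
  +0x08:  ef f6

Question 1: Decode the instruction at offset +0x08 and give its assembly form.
bne #-10

off 0x08: read ef f6 as big → 0xeff6
  op=0xeff6>>12=0xe ⇒ bne (J)
  imm: (w>>0)&0xfff=0xff6 (s12→-10) → #-10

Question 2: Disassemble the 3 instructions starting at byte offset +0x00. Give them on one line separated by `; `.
bne #-2; srl R7, R1; ret

[00] ef fe → 0xeffe
  opcode bits[15:12]=0xe: bne/J
  [11:0] imm=4094 (s12→-2) = #-2
[02] 93 c0 → 0x93c0
  opcode bits[15:12]=0x9: srl/RR
  [11:9] rd=1 = R1
  [8:6] rs=7 = R7
[04] 40 00 → 0x4000
  opcode bits[15:12]=0x4: ret/N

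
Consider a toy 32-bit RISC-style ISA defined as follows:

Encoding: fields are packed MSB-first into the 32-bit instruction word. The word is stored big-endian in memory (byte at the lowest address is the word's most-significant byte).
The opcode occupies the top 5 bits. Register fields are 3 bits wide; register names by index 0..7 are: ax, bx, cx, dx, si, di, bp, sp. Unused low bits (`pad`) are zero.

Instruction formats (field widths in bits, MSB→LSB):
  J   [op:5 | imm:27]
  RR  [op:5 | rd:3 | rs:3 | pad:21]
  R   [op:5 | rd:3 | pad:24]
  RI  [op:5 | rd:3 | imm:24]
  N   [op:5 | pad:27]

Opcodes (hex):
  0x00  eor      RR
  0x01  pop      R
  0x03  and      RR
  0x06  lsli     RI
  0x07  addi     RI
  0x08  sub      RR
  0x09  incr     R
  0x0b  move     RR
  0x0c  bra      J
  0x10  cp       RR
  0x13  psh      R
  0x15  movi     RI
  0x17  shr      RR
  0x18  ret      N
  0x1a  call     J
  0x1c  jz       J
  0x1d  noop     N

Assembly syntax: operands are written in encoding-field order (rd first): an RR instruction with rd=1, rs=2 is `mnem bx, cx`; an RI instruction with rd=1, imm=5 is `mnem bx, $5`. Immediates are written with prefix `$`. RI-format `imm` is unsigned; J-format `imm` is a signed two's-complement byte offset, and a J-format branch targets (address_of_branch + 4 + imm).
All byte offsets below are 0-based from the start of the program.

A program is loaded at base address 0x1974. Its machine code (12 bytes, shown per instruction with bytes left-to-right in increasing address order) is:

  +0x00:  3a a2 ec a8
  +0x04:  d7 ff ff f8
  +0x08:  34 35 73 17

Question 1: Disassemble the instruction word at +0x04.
@+04  big-endian(d7 ff ff f8) = 0xd7fffff8
  opcode bits[31:27]=0x1a: call/J
  imm@[26:0]=0x7fffff8 (s27→-8) ⇒ $-8

call $-8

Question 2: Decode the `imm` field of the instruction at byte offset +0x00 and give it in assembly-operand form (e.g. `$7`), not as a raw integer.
[00] 3a a2 ec a8 → 0x3aa2eca8
  op=0x3aa2eca8>>27=0x7 ⇒ addi (RI)
  [26:24] rd=2 = cx
  [23:0] imm=10677416 = $10677416

$10677416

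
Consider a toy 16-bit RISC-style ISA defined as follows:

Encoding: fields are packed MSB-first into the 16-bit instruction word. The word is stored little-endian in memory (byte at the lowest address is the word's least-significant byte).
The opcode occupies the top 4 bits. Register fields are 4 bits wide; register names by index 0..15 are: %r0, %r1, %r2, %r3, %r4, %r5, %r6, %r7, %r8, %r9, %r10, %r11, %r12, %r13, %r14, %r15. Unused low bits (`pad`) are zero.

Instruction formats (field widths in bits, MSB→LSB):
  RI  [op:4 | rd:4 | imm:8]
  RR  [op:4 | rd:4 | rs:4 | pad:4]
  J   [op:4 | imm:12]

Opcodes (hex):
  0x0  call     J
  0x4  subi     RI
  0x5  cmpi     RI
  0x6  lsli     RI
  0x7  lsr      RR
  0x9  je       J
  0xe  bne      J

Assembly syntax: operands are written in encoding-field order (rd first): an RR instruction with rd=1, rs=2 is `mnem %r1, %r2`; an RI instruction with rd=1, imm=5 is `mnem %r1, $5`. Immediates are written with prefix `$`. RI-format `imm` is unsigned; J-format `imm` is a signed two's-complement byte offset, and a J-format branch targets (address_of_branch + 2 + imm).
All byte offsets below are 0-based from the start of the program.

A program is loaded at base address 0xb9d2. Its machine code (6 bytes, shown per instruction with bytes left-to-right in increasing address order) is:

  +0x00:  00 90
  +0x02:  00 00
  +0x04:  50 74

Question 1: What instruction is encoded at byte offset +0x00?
je $0

@+00  little-endian(00 90) = 0x9000
  op=0x9000>>12=0x9 ⇒ je (J)
  [11:0] imm=0 = $0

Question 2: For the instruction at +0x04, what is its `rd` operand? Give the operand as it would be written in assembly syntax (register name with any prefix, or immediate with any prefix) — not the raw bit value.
@+04  little-endian(50 74) = 0x7450
  top 4b → 0x7 → lsr [RR]
  rd: (w>>8)&0xf=0x4 → %r4
  rs: (w>>4)&0xf=0x5 → %r5

%r4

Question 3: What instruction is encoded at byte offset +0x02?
@+02  little-endian(00 00) = 0x0000
  top 4b → 0x0 → call [J]
  [11:0] imm=0 = $0

call $0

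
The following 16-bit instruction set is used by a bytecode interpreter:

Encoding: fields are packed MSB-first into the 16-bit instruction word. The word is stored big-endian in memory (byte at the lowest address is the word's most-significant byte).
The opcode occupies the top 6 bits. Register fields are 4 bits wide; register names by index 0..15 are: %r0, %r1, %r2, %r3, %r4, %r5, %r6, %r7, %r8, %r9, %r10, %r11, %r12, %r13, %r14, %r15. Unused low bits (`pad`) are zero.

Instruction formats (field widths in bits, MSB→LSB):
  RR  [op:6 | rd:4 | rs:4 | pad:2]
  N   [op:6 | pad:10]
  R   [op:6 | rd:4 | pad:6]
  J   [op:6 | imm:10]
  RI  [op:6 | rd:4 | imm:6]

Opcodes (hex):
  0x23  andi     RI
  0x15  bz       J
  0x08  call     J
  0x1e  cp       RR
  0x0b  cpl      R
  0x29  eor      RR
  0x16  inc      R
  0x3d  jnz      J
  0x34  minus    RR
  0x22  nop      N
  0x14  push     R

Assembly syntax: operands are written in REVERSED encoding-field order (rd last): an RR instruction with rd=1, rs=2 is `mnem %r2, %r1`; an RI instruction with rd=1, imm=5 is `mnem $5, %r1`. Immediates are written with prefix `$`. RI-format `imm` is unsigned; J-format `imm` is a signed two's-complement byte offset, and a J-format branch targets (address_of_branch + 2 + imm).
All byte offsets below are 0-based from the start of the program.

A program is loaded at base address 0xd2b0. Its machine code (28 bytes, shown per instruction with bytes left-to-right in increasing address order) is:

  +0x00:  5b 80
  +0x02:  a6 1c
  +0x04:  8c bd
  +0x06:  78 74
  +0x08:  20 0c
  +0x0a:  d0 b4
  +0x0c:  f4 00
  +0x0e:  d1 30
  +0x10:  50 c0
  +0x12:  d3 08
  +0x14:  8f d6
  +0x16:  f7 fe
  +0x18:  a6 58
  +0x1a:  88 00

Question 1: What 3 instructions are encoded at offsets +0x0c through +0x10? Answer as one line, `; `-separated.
+0x0c: f4 00 ⇒ word 0xf400 (big)
  top 6b → 0x3d → jnz [J]
  imm: (w>>0)&0x3ff=0x0 → $0
+0x0e: d1 30 ⇒ word 0xd130 (big)
  top 6b → 0x34 → minus [RR]
  rd: (w>>6)&0xf=0x4 → %r4
  rs: (w>>2)&0xf=0xc → %r12
+0x10: 50 c0 ⇒ word 0x50c0 (big)
  top 6b → 0x14 → push [R]
  rd: (w>>6)&0xf=0x3 → %r3

jnz $0; minus %r12, %r4; push %r3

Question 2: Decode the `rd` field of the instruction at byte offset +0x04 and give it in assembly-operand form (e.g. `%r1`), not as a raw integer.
+0x04: 8c bd ⇒ word 0x8cbd (big)
  opcode bits[15:10]=0x23: andi/RI
  rd: (w>>6)&0xf=0x2 → %r2
  imm: (w>>0)&0x3f=0x3d → $61

%r2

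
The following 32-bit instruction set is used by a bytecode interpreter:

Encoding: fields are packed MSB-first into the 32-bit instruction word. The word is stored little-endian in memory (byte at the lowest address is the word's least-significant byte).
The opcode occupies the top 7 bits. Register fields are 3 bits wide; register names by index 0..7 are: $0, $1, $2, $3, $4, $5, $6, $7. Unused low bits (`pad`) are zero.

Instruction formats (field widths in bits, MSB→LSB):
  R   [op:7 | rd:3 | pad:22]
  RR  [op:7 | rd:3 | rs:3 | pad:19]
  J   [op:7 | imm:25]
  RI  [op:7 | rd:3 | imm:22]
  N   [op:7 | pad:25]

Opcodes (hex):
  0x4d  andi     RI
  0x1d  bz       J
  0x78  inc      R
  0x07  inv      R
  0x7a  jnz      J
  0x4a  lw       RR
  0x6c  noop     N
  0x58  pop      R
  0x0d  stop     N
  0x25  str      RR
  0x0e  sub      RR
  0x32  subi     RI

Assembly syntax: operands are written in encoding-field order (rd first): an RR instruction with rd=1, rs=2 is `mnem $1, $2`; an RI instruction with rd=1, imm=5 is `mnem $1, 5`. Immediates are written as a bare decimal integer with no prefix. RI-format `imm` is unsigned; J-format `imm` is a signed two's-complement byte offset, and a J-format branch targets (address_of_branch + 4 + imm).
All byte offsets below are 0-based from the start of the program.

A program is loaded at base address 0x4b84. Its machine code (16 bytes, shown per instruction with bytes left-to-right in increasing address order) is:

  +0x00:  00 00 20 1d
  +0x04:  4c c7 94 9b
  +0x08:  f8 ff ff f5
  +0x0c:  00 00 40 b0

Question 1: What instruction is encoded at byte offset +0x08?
jnz -8

+0x08: f8 ff ff f5 ⇒ word 0xf5fffff8 (little)
  top 7b → 0x7a → jnz [J]
  imm: (w>>0)&0x1ffffff=0x1fffff8 (s25→-8) → -8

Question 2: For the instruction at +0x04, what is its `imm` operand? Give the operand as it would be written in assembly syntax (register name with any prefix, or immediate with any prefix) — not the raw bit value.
1361740

@+04  little-endian(4c c7 94 9b) = 0x9b94c74c
  opcode bits[31:25]=0x4d: andi/RI
  rd: (w>>22)&0x7=0x6 → $6
  imm: (w>>0)&0x3fffff=0x14c74c → 1361740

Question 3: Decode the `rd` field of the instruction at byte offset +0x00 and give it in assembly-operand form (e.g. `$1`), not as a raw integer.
@+00  little-endian(00 00 20 1d) = 0x1d200000
  opcode bits[31:25]=0xe: sub/RR
  [24:22] rd=4 = $4
  [21:19] rs=4 = $4

$4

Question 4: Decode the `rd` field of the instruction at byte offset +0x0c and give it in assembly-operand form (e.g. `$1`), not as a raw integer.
$1

off 0x0c: read 00 00 40 b0 as little → 0xb0400000
  top 7b → 0x58 → pop [R]
  [24:22] rd=1 = $1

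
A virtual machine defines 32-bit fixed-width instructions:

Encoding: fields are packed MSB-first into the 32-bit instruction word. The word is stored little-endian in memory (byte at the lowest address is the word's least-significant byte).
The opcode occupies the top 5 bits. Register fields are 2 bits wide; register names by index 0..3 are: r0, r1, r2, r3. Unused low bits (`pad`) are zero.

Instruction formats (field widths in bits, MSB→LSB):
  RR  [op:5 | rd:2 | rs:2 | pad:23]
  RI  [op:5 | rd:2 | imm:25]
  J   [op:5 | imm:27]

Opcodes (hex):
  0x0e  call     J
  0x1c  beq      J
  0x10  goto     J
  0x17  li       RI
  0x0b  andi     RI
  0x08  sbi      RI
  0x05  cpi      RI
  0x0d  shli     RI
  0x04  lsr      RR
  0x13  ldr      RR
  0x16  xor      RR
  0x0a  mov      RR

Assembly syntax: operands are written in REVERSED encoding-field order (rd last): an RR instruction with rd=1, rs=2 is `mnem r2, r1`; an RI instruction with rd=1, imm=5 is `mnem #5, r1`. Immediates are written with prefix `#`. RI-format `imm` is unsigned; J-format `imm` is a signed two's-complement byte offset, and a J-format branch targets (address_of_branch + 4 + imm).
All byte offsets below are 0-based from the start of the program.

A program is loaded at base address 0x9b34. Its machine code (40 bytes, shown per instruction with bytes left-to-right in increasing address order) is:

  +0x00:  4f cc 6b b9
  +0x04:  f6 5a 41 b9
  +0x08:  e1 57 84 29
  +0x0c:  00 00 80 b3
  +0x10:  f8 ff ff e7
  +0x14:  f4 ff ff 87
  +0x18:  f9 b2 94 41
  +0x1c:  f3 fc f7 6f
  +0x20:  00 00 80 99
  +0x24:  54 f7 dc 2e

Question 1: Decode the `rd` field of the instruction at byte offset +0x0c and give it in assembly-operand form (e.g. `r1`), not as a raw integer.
r1

+0x0c: 00 00 80 b3 ⇒ word 0xb3800000 (little)
  opcode bits[31:27]=0x16: xor/RR
  rd@[26:25]=0x1 ⇒ r1
  rs@[24:23]=0x3 ⇒ r3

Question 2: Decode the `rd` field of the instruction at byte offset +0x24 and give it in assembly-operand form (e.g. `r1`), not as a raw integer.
r3

[24] 54 f7 dc 2e → 0x2edcf754
  top 5b → 0x5 → cpi [RI]
  rd@[26:25]=0x3 ⇒ r3
  imm@[24:0]=0xdcf754 ⇒ #14481236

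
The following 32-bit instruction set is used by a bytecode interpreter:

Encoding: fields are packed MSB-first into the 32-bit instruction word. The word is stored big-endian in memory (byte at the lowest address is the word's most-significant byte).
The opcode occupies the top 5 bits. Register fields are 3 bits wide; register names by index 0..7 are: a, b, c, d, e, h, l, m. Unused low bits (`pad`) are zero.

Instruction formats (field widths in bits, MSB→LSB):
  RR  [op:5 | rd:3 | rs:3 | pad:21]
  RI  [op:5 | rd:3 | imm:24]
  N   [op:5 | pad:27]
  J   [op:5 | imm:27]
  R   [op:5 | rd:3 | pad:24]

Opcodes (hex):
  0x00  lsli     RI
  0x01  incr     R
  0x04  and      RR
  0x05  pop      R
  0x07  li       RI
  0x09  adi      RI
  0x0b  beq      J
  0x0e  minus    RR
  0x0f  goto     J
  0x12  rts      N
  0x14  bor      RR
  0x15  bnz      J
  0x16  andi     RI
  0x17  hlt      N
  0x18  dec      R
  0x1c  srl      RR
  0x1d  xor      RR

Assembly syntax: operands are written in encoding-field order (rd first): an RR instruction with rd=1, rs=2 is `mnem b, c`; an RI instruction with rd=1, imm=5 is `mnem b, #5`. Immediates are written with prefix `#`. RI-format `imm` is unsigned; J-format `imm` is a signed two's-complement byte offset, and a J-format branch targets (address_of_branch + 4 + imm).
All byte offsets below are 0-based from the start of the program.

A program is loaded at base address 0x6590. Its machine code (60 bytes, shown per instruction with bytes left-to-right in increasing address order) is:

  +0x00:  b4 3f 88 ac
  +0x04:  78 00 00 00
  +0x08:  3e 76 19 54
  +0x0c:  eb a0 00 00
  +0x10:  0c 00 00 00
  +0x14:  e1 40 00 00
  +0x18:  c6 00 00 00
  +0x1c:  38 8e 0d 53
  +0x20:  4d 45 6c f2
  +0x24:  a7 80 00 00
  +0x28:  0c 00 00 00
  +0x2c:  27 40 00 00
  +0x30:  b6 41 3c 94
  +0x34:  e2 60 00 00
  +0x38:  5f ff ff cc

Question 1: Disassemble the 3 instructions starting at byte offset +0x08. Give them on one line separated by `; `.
li l, #7739732; xor d, h; incr e

off 0x08: read 3e 76 19 54 as big → 0x3e761954
  opcode bits[31:27]=0x7: li/RI
  [26:24] rd=6 = l
  [23:0] imm=7739732 = #7739732
off 0x0c: read eb a0 00 00 as big → 0xeba00000
  opcode bits[31:27]=0x1d: xor/RR
  [26:24] rd=3 = d
  [23:21] rs=5 = h
off 0x10: read 0c 00 00 00 as big → 0x0c000000
  opcode bits[31:27]=0x1: incr/R
  [26:24] rd=4 = e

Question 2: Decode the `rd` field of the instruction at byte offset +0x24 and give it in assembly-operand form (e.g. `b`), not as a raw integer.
m

[24] a7 80 00 00 → 0xa7800000
  opcode bits[31:27]=0x14: bor/RR
  rd: (w>>24)&0x7=0x7 → m
  rs: (w>>21)&0x7=0x4 → e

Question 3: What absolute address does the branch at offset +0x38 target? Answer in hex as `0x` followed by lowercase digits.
0x6598

off 0x38: read 5f ff ff cc as big → 0x5fffffcc
  op=0x5fffffcc>>27=0xb ⇒ beq (J)
  imm@[26:0]=0x7ffffcc (s27→-52) ⇒ #-52
  target = base 0x6590 + off 0x38 + 4 + imm -52 = 0x6598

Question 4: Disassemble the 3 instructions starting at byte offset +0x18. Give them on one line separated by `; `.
+0x18: c6 00 00 00 ⇒ word 0xc6000000 (big)
  opcode bits[31:27]=0x18: dec/R
  rd: (w>>24)&0x7=0x6 → l
+0x1c: 38 8e 0d 53 ⇒ word 0x388e0d53 (big)
  opcode bits[31:27]=0x7: li/RI
  rd: (w>>24)&0x7=0x0 → a
  imm: (w>>0)&0xffffff=0x8e0d53 → #9309523
+0x20: 4d 45 6c f2 ⇒ word 0x4d456cf2 (big)
  opcode bits[31:27]=0x9: adi/RI
  rd: (w>>24)&0x7=0x5 → h
  imm: (w>>0)&0xffffff=0x456cf2 → #4549874

dec l; li a, #9309523; adi h, #4549874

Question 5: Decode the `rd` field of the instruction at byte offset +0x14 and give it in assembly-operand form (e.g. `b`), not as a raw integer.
+0x14: e1 40 00 00 ⇒ word 0xe1400000 (big)
  opcode bits[31:27]=0x1c: srl/RR
  rd@[26:24]=0x1 ⇒ b
  rs@[23:21]=0x2 ⇒ c

b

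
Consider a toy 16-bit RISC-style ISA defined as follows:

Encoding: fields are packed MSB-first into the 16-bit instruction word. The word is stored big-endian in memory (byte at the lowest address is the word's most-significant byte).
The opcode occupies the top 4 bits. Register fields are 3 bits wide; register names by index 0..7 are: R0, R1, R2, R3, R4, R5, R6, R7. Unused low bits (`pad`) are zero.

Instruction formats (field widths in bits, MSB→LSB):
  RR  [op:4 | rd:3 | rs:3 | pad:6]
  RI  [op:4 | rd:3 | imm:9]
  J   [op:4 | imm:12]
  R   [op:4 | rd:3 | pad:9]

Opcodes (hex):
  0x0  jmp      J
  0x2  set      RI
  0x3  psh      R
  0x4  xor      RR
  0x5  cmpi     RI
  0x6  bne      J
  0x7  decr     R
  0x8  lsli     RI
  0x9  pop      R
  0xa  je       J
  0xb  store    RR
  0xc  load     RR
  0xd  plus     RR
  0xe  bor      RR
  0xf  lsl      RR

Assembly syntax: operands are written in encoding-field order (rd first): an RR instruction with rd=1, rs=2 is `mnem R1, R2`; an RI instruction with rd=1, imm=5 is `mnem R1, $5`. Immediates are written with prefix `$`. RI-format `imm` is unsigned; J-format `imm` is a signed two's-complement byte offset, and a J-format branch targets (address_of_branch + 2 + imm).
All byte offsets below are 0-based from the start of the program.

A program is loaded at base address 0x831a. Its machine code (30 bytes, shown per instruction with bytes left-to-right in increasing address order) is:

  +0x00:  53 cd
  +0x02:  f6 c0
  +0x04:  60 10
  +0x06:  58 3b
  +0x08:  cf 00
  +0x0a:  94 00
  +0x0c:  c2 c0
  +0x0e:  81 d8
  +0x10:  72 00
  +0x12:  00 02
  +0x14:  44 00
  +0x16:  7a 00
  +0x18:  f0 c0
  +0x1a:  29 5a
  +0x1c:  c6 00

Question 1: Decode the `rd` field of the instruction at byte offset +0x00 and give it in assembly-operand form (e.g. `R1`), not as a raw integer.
@+00  big-endian(53 cd) = 0x53cd
  opcode bits[15:12]=0x5: cmpi/RI
  rd: (w>>9)&0x7=0x1 → R1
  imm: (w>>0)&0x1ff=0x1cd → $461

R1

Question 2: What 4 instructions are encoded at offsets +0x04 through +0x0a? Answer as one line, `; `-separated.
bne $16; cmpi R4, $59; load R7, R4; pop R2

@+04  big-endian(60 10) = 0x6010
  top 4b → 0x6 → bne [J]
  imm: (w>>0)&0xfff=0x10 → $16
@+06  big-endian(58 3b) = 0x583b
  top 4b → 0x5 → cmpi [RI]
  rd: (w>>9)&0x7=0x4 → R4
  imm: (w>>0)&0x1ff=0x3b → $59
@+08  big-endian(cf 00) = 0xcf00
  top 4b → 0xc → load [RR]
  rd: (w>>9)&0x7=0x7 → R7
  rs: (w>>6)&0x7=0x4 → R4
@+0a  big-endian(94 00) = 0x9400
  top 4b → 0x9 → pop [R]
  rd: (w>>9)&0x7=0x2 → R2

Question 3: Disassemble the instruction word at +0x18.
+0x18: f0 c0 ⇒ word 0xf0c0 (big)
  op=0xf0c0>>12=0xf ⇒ lsl (RR)
  rd: (w>>9)&0x7=0x0 → R0
  rs: (w>>6)&0x7=0x3 → R3

lsl R0, R3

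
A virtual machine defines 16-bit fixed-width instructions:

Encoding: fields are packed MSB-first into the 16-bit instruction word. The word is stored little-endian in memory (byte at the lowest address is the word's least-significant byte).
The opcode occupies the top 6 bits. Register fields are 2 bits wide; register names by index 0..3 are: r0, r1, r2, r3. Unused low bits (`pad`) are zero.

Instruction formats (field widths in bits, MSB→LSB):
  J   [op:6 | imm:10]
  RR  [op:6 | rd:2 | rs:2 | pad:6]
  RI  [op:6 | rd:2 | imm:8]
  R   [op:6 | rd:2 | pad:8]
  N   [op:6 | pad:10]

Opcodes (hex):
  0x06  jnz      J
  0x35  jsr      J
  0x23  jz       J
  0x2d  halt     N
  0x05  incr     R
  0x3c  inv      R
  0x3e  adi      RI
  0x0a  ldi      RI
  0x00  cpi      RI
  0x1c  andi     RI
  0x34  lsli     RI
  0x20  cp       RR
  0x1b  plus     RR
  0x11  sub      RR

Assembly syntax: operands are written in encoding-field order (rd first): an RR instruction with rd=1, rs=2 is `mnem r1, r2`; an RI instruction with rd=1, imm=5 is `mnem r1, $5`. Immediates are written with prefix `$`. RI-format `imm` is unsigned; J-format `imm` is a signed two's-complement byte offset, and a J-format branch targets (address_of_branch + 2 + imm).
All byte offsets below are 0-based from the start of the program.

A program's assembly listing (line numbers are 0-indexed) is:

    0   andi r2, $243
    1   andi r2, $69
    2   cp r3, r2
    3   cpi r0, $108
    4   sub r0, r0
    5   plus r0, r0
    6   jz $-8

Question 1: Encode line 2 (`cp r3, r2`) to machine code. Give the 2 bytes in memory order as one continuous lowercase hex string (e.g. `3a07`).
2. cp fields op=0x20:6|rd=3:2|rs=2:2|pad=0:6 → word 8380h → 80 83

8083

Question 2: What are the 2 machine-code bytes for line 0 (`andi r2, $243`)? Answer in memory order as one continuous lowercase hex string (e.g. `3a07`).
0. andi fields op=0x1c:6|rd=2:2|imm=243:8 → word 72f3h → f3 72

f372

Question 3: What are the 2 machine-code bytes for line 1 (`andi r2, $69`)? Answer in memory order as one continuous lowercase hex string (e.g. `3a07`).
4572

L1: andi op=0x1c:6|rd=2:2|imm=69:8 ⇒ 0x7245 ⇒ little 45 72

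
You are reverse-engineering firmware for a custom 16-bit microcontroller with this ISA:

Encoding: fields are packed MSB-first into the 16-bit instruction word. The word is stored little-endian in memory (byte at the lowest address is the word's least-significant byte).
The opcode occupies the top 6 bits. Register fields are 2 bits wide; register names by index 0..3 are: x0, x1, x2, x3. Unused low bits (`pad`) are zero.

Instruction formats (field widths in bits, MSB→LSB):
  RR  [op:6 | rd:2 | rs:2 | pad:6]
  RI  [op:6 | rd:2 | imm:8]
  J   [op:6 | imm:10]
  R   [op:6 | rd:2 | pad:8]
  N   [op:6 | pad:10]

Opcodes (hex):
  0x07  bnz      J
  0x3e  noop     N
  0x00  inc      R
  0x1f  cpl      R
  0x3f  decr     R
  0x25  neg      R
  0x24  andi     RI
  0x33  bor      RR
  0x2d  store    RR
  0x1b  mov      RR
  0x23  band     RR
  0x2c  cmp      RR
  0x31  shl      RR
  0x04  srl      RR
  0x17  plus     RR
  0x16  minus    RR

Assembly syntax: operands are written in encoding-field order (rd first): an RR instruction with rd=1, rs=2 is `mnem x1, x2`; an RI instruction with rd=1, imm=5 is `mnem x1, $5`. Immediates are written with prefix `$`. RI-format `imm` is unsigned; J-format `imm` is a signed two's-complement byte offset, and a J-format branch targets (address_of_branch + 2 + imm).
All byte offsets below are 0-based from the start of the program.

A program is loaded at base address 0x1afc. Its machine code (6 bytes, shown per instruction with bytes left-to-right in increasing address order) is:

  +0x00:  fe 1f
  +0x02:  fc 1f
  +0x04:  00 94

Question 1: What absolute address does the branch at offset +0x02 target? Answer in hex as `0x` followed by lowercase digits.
0x1afc

[02] fc 1f → 0x1ffc
  opcode bits[15:10]=0x7: bnz/J
  imm@[9:0]=0x3fc (s10→-4) ⇒ $-4
  target = base 0x1afc + off 0x02 + 2 + imm -4 = 0x1afc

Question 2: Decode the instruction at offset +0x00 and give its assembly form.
+0x00: fe 1f ⇒ word 0x1ffe (little)
  op=0x1ffe>>10=0x7 ⇒ bnz (J)
  imm: (w>>0)&0x3ff=0x3fe (s10→-2) → $-2

bnz $-2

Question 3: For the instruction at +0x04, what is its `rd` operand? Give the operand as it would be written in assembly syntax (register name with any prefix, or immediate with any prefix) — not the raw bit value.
x0

off 0x04: read 00 94 as little → 0x9400
  op=0x9400>>10=0x25 ⇒ neg (R)
  [9:8] rd=0 = x0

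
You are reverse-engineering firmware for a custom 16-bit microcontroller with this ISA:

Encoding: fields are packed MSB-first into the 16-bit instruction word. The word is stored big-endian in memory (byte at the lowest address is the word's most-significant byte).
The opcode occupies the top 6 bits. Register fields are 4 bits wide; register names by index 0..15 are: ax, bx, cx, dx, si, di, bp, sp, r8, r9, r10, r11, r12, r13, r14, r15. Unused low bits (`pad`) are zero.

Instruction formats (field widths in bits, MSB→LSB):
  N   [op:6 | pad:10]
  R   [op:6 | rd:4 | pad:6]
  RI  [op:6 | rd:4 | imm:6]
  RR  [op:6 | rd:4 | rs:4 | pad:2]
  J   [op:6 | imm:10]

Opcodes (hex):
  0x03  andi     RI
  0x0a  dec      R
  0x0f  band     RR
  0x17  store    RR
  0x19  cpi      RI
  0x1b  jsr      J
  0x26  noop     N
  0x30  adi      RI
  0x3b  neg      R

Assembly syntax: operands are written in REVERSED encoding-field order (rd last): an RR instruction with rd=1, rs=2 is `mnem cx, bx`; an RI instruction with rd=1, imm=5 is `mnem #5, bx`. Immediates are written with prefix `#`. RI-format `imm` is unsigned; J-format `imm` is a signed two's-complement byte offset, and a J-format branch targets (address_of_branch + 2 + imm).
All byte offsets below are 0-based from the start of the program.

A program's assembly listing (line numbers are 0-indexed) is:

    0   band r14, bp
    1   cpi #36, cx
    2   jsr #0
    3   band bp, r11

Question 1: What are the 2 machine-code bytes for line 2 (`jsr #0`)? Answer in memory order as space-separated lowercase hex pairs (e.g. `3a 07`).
6c 00

2. jsr fields op=0x1b:6|imm=0:10 → word 6c00h → 6c 00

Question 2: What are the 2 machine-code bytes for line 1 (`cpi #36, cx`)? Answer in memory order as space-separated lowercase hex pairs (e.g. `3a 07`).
line 1 (cpi): pack op=0x19:6|rd=2:4|imm=36:6 = 0x64a4; big→ 64 a4

64 a4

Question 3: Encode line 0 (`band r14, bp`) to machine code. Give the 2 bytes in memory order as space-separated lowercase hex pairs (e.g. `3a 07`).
0. band fields op=0xf:6|rd=6:4|rs=14:4|pad=0:2 → word 3db8h → 3d b8

3d b8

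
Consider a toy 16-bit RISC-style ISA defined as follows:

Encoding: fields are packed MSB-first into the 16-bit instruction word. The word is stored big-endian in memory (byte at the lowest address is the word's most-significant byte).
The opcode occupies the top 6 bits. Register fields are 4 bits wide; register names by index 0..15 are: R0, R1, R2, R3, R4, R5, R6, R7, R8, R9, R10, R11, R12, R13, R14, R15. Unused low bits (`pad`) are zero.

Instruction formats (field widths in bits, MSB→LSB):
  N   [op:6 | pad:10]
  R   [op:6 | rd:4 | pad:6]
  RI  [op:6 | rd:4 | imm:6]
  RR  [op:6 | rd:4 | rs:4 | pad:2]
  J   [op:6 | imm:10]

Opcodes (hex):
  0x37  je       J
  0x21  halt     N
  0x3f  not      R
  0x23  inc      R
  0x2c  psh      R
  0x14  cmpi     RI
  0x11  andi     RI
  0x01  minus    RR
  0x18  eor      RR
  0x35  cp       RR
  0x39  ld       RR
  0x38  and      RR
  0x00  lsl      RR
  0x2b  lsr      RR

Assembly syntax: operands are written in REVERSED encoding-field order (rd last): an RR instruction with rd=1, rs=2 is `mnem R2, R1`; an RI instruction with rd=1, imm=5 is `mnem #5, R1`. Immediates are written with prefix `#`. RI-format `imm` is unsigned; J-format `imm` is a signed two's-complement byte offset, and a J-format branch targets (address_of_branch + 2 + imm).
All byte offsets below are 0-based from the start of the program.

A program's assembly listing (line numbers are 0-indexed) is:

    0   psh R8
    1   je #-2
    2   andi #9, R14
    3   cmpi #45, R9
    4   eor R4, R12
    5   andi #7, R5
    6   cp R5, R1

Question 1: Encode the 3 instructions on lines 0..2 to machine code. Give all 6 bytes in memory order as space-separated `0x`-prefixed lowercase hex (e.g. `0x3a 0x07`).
0. psh fields op=0x2c:6|rd=8:4|pad=0:6 → word b200h → b2 00
1. je fields op=0x37:6|imm=-2:10 → word dffeh → df fe
2. andi fields op=0x11:6|rd=14:4|imm=9:6 → word 4789h → 47 89

0xb2 0x00 0xdf 0xfe 0x47 0x89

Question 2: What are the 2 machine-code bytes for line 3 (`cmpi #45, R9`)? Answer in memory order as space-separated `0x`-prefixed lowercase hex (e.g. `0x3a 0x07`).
0x52 0x6d

3. cmpi fields op=0x14:6|rd=9:4|imm=45:6 → word 526dh → 52 6d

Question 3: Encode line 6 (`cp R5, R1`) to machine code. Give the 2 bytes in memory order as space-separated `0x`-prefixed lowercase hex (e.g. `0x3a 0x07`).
line 6 (cp): pack op=0x35:6|rd=1:4|rs=5:4|pad=0:2 = 0xd454; big→ d4 54

0xd4 0x54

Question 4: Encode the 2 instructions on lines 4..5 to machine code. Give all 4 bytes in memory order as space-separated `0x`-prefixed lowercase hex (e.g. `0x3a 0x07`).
L4: eor op=0x18:6|rd=12:4|rs=4:4|pad=0:2 ⇒ 0x6310 ⇒ big 63 10
L5: andi op=0x11:6|rd=5:4|imm=7:6 ⇒ 0x4547 ⇒ big 45 47

0x63 0x10 0x45 0x47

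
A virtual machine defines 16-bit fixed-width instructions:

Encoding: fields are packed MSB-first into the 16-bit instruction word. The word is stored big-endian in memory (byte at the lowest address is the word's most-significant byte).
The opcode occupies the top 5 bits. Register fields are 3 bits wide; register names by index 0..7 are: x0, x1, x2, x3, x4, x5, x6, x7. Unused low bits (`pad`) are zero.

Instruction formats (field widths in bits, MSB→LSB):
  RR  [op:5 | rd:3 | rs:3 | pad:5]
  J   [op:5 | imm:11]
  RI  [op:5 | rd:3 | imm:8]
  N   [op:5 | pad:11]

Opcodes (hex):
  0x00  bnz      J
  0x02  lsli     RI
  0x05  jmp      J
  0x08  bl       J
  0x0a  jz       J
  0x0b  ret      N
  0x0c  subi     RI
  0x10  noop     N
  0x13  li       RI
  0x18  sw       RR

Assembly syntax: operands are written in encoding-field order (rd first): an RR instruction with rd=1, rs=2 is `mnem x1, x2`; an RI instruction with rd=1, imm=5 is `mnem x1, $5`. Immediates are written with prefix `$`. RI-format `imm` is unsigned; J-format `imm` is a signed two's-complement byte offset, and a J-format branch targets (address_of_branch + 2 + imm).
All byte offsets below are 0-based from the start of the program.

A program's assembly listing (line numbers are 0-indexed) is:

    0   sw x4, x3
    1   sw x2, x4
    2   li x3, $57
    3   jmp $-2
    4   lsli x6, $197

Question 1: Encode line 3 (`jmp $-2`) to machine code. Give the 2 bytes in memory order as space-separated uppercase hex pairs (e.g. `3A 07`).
3. jmp fields op=0x5:5|imm=-2:11 → word 2ffeh → 2f fe

2F FE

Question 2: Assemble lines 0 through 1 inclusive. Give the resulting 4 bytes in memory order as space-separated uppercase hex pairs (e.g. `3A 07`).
C4 60 C2 80

L0: sw op=0x18:5|rd=4:3|rs=3:3|pad=0:5 ⇒ 0xc460 ⇒ big c4 60
L1: sw op=0x18:5|rd=2:3|rs=4:3|pad=0:5 ⇒ 0xc280 ⇒ big c2 80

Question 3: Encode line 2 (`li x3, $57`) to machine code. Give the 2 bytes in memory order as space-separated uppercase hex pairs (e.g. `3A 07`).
9B 39

line 2 (li): pack op=0x13:5|rd=3:3|imm=57:8 = 0x9b39; big→ 9b 39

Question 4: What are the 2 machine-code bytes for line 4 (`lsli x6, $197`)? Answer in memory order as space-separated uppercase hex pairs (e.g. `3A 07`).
L4: lsli op=0x2:5|rd=6:3|imm=197:8 ⇒ 0x16c5 ⇒ big 16 c5

16 C5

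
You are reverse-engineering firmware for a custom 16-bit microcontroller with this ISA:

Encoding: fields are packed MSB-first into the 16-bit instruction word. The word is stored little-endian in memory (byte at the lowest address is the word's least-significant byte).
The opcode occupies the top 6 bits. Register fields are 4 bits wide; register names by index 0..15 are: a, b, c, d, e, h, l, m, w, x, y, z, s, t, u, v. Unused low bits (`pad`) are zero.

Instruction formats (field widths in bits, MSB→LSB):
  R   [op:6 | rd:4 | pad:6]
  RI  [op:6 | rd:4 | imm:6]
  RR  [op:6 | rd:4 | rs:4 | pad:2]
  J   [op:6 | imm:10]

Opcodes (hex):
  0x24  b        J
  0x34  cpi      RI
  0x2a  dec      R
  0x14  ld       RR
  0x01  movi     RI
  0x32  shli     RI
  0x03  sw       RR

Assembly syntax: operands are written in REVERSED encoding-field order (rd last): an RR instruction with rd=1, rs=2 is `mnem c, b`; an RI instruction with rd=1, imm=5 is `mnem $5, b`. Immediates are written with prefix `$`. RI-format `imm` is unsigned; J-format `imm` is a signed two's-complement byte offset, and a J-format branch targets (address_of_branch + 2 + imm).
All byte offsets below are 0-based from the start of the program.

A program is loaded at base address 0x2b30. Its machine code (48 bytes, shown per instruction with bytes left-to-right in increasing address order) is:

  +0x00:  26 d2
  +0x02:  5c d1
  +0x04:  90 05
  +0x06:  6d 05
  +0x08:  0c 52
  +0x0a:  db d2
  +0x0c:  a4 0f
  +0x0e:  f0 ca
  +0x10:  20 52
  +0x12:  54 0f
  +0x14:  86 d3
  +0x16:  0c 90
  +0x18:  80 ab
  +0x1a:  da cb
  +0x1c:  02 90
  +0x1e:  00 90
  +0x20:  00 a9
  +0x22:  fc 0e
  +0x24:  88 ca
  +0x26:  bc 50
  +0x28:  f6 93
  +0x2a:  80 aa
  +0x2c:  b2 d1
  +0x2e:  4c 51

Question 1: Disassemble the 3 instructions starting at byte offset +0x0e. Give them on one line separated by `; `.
+0x0e: f0 ca ⇒ word 0xcaf0 (little)
  opcode bits[15:10]=0x32: shli/RI
  rd: (w>>6)&0xf=0xb → z
  imm: (w>>0)&0x3f=0x30 → $48
+0x10: 20 52 ⇒ word 0x5220 (little)
  opcode bits[15:10]=0x14: ld/RR
  rd: (w>>6)&0xf=0x8 → w
  rs: (w>>2)&0xf=0x8 → w
+0x12: 54 0f ⇒ word 0x0f54 (little)
  opcode bits[15:10]=0x3: sw/RR
  rd: (w>>6)&0xf=0xd → t
  rs: (w>>2)&0xf=0x5 → h

shli $48, z; ld w, w; sw h, t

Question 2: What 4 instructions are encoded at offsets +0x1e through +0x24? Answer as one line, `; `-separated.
b $0; dec e; sw v, z; shli $8, y

@+1e  little-endian(00 90) = 0x9000
  op=0x9000>>10=0x24 ⇒ b (J)
  imm@[9:0]=0x0 ⇒ $0
@+20  little-endian(00 a9) = 0xa900
  op=0xa900>>10=0x2a ⇒ dec (R)
  rd@[9:6]=0x4 ⇒ e
@+22  little-endian(fc 0e) = 0x0efc
  op=0x0efc>>10=0x3 ⇒ sw (RR)
  rd@[9:6]=0xb ⇒ z
  rs@[5:2]=0xf ⇒ v
@+24  little-endian(88 ca) = 0xca88
  op=0xca88>>10=0x32 ⇒ shli (RI)
  rd@[9:6]=0xa ⇒ y
  imm@[5:0]=0x8 ⇒ $8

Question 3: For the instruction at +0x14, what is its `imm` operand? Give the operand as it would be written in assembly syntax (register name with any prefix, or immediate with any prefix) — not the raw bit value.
@+14  little-endian(86 d3) = 0xd386
  op=0xd386>>10=0x34 ⇒ cpi (RI)
  rd: (w>>6)&0xf=0xe → u
  imm: (w>>0)&0x3f=0x6 → $6

$6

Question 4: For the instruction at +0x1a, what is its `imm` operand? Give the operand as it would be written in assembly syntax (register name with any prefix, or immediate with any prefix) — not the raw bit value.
@+1a  little-endian(da cb) = 0xcbda
  op=0xcbda>>10=0x32 ⇒ shli (RI)
  rd@[9:6]=0xf ⇒ v
  imm@[5:0]=0x1a ⇒ $26

$26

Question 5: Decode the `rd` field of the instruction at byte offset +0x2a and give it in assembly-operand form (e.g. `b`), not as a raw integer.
y

off 0x2a: read 80 aa as little → 0xaa80
  opcode bits[15:10]=0x2a: dec/R
  rd@[9:6]=0xa ⇒ y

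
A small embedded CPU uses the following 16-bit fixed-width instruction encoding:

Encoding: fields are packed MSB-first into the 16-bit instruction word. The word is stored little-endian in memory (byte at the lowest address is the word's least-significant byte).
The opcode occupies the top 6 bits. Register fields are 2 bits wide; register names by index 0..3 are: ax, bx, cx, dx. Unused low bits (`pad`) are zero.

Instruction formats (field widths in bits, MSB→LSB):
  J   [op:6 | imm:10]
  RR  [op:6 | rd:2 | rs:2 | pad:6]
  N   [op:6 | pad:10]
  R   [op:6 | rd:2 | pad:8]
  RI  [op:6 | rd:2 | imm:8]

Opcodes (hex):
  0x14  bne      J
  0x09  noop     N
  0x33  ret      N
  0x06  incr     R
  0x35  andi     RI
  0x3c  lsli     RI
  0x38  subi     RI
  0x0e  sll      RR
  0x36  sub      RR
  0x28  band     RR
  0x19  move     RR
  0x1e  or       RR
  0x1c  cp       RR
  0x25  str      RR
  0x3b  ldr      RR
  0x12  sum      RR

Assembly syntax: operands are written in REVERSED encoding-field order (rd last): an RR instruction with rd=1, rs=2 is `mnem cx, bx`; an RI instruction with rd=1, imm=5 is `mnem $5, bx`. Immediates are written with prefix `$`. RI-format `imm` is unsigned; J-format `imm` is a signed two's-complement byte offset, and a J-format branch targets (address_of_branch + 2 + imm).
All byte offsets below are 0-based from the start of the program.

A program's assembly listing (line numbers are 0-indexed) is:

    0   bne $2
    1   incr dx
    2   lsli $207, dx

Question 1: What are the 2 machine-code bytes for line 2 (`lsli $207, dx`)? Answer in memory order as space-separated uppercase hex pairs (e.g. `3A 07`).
CF F3

2. lsli fields op=0x3c:6|rd=3:2|imm=207:8 → word f3cfh → cf f3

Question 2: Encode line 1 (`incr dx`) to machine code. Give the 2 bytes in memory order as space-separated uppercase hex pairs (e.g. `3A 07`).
1. incr fields op=0x6:6|rd=3:2|pad=0:8 → word 1b00h → 00 1b

00 1B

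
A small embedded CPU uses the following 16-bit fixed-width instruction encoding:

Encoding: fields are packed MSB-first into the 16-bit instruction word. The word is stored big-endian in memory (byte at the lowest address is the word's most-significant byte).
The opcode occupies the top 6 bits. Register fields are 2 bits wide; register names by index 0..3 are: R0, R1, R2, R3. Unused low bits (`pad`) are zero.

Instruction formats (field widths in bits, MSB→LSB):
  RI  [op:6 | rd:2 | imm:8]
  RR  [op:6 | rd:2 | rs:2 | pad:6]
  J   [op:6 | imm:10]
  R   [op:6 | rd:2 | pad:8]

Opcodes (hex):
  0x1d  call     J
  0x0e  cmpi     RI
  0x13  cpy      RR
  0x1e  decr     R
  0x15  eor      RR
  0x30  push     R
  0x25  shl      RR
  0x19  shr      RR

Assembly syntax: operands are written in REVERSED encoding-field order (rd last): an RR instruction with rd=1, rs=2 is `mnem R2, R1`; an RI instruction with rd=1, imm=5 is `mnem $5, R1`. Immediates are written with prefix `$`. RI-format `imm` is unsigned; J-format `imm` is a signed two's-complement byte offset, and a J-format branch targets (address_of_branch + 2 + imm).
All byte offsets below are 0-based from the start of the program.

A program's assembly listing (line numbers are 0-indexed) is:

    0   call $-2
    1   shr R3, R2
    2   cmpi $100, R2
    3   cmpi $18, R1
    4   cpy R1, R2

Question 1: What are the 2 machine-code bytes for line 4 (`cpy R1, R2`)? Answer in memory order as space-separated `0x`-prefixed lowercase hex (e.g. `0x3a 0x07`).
4. cpy fields op=0x13:6|rd=2:2|rs=1:2|pad=0:6 → word 4e40h → 4e 40

0x4e 0x40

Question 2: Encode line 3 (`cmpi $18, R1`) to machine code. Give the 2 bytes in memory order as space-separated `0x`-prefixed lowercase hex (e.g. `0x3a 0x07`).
0x39 0x12

line 3 (cmpi): pack op=0xe:6|rd=1:2|imm=18:8 = 0x3912; big→ 39 12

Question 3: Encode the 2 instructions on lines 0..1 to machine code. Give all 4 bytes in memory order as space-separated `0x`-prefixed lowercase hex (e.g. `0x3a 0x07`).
0. call fields op=0x1d:6|imm=-2:10 → word 77feh → 77 fe
1. shr fields op=0x19:6|rd=2:2|rs=3:2|pad=0:6 → word 66c0h → 66 c0

0x77 0xfe 0x66 0xc0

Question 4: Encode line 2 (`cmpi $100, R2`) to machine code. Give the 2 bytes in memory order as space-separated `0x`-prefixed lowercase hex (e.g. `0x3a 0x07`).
2. cmpi fields op=0xe:6|rd=2:2|imm=100:8 → word 3a64h → 3a 64

0x3a 0x64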